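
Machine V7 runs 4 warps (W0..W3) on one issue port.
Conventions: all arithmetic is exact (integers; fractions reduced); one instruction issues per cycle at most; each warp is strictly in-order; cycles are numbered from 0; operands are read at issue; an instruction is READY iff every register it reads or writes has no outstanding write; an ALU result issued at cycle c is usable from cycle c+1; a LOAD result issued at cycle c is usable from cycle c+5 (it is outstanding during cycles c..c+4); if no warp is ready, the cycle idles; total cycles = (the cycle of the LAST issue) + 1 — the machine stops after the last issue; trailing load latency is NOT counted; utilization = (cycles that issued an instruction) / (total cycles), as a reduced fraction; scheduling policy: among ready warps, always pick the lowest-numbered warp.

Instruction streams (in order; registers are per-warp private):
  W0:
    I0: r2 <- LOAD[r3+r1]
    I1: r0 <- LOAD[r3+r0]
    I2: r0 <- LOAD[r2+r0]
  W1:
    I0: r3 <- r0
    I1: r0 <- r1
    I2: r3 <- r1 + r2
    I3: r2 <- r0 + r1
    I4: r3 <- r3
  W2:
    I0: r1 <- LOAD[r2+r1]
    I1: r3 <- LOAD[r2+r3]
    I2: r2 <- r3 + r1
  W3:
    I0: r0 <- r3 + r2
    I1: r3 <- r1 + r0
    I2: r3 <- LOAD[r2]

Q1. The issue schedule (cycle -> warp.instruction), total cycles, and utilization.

cycle 0: W0.I0
cycle 1: W0.I1
cycle 2: W1.I0
cycle 3: W1.I1
cycle 4: W1.I2
cycle 5: W1.I3
cycle 6: W0.I2
cycle 7: W1.I4
cycle 8: W2.I0
cycle 9: W2.I1
cycle 10: W3.I0
cycle 11: W3.I1
cycle 12: W3.I2
cycle 13: idle
cycle 14: W2.I2

Answer: 15 cycles, utilization 14/15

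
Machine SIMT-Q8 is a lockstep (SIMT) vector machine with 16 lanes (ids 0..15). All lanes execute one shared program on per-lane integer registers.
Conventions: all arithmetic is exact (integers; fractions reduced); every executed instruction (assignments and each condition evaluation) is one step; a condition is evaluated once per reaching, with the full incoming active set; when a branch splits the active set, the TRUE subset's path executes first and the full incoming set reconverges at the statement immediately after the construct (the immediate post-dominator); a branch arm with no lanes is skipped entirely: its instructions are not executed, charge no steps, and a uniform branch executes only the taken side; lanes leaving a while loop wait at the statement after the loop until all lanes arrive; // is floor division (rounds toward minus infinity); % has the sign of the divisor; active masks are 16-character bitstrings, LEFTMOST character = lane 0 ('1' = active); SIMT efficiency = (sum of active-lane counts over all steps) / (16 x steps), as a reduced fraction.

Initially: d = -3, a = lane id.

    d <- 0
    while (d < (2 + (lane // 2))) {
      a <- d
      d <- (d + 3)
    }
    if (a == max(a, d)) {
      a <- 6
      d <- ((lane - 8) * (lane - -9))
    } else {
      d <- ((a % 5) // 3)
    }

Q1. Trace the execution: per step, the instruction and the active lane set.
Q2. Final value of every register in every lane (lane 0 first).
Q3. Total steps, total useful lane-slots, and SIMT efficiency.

step 0: d <- 0                       1111111111111111
step 1: eval (d < (2 + (lane // 2))) 1111111111111111
step 2: a <- d                       1111111111111111
step 3: d <- (d + 3)                 1111111111111111
step 4: eval (d < (2 + (lane // 2))) 1111111111111111
step 5: a <- d                       0000111111111111
step 6: d <- (d + 3)                 0000111111111111
step 7: eval (d < (2 + (lane // 2))) 0000111111111111
step 8: a <- d                       0000000000111111
step 9: d <- (d + 3)                 0000000000111111
step 10: eval (d < (2 + (lane // 2))) 0000000000111111
step 11: eval (a == max(a, d))        1111111111111111
step 12: d <- ((a % 5) // 3)          1111111111111111

Answer: 13 steps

d: 0,0,0,0,1,1,1,1,1,1,0,0,0,0,0,0
a: 0,0,0,0,3,3,3,3,3,3,6,6,6,6,6,6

steps = 13; useful = 166; efficiency = 166/208 = 83/104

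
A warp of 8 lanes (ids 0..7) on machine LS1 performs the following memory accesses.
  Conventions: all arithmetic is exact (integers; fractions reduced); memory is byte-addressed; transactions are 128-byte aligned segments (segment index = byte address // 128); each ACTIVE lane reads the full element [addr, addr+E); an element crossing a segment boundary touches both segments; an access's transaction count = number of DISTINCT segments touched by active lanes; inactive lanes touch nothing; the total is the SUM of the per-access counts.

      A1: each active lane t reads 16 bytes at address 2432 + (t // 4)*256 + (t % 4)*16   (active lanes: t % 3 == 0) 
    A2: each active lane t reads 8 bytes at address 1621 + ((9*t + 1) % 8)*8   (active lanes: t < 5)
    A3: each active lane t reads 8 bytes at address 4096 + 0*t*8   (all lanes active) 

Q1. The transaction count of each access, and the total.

A1: 2 transactions
A2: 2 transactions
A3: 1 transaction

Answer: 2,2,1; total 5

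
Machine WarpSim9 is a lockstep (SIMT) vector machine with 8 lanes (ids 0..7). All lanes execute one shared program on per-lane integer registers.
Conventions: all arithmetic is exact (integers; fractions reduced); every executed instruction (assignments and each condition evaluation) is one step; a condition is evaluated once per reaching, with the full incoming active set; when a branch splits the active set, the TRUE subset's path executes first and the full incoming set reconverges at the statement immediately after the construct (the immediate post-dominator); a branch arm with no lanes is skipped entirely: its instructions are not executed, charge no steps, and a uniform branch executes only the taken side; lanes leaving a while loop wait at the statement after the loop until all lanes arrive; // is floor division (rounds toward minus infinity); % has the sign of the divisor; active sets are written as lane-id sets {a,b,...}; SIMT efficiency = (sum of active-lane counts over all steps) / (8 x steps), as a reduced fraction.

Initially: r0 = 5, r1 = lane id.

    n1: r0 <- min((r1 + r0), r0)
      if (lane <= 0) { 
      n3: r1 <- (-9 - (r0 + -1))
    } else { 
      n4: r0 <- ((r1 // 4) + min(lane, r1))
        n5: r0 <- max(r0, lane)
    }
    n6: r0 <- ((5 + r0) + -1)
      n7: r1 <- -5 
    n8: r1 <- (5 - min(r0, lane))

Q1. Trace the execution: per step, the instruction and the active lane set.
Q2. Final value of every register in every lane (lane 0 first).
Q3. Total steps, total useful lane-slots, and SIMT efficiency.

step 0: r0 <- min((r1 + r0), r0)     {0,1,2,3,4,5,6,7}
step 1: eval (lane <= 0)             {0,1,2,3,4,5,6,7}
step 2: r1 <- (-9 - (r0 + -1))       {0}
step 3: r0 <- ((r1 // 4) + min(lane, r1)) {1,2,3,4,5,6,7}
step 4: r0 <- max(r0, lane)          {1,2,3,4,5,6,7}
step 5: r0 <- ((5 + r0) + -1)        {0,1,2,3,4,5,6,7}
step 6: r1 <- -5                     {0,1,2,3,4,5,6,7}
step 7: r1 <- (5 - min(r0, lane))    {0,1,2,3,4,5,6,7}

Answer: 8 steps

r0: 9,5,6,7,9,10,11,12
r1: 5,4,3,2,1,0,-1,-2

steps = 8; useful = 55; efficiency = 55/64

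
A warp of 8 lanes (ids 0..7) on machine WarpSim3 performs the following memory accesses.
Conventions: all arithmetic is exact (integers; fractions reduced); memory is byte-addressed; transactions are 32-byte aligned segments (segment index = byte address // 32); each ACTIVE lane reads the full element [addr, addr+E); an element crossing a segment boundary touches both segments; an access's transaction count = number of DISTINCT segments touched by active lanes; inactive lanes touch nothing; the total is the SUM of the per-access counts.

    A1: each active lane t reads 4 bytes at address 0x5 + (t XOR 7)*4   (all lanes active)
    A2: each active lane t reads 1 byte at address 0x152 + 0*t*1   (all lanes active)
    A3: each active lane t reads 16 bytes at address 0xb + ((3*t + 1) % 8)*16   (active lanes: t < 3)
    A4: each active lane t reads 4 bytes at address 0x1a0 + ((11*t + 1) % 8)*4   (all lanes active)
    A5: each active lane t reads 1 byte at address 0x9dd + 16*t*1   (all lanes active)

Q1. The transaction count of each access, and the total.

A1: 2 transactions
A2: 1 transaction
A3: 5 transactions
A4: 1 transaction
A5: 5 transactions

Answer: 2,1,5,1,5; total 14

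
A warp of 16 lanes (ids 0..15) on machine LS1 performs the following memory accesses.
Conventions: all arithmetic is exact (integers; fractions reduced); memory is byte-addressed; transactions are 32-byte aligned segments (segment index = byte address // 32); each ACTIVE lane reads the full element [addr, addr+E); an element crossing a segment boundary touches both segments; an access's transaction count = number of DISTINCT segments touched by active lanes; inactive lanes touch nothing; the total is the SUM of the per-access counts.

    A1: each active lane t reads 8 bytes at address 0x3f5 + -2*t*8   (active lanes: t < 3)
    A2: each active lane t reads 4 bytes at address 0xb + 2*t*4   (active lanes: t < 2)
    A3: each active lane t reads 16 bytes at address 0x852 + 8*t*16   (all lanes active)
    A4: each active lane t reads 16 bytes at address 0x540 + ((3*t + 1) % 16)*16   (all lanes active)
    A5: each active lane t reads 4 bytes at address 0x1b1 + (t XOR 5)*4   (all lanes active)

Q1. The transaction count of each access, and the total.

A1: 2 transactions
A2: 1 transaction
A3: 32 transactions
A4: 8 transactions
A5: 3 transactions

Answer: 2,1,32,8,3; total 46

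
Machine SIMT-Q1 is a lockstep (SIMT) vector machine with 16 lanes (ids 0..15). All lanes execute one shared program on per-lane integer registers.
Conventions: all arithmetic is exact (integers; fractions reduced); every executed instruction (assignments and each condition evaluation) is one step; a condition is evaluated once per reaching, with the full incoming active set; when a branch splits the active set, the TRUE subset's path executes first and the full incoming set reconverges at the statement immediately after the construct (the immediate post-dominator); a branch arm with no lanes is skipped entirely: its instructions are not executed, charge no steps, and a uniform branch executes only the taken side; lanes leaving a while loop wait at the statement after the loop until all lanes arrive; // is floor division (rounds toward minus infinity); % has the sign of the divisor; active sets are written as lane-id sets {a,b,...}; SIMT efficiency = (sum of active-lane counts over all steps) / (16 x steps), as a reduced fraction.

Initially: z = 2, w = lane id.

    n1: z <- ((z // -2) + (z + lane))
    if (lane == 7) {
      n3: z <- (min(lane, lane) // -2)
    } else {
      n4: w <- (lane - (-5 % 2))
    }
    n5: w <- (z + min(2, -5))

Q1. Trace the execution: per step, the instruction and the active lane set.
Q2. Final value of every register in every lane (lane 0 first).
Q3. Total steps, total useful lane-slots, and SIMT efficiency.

step 0: z <- ((z // -2) + (z + lane)) {0,1,2,3,4,5,6,7,8,9,10,11,12,13,14,15}
step 1: eval (lane == 7)             {0,1,2,3,4,5,6,7,8,9,10,11,12,13,14,15}
step 2: z <- (min(lane, lane) // -2) {7}
step 3: w <- (lane - (-5 % 2))       {0,1,2,3,4,5,6,8,9,10,11,12,13,14,15}
step 4: w <- (z + min(2, -5))        {0,1,2,3,4,5,6,7,8,9,10,11,12,13,14,15}

Answer: 5 steps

z: 1,2,3,4,5,6,7,-4,9,10,11,12,13,14,15,16
w: -4,-3,-2,-1,0,1,2,-9,4,5,6,7,8,9,10,11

steps = 5; useful = 64; efficiency = 64/80 = 4/5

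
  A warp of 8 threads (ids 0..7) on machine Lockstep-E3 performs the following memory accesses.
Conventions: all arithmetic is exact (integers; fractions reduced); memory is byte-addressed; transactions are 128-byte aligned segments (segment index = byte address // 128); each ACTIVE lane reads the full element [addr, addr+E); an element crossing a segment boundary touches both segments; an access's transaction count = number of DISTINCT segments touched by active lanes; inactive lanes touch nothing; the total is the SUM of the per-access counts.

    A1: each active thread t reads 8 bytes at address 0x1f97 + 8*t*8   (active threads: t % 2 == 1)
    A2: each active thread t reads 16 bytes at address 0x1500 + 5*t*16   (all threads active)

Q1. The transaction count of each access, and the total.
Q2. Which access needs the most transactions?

A1: 4 transactions
A2: 5 transactions

Answer: 4,5; total 9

Answer: A2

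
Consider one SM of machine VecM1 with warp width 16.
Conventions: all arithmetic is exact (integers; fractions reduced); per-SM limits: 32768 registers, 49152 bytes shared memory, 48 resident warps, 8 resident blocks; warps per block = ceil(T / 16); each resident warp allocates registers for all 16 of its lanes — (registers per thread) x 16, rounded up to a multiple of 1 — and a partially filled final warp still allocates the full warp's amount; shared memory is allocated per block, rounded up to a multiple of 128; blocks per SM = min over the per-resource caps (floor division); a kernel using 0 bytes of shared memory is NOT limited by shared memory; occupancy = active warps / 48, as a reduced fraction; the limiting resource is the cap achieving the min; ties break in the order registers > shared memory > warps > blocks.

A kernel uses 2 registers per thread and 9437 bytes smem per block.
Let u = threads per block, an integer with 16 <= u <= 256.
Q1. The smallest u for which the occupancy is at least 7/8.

Answer: u = 129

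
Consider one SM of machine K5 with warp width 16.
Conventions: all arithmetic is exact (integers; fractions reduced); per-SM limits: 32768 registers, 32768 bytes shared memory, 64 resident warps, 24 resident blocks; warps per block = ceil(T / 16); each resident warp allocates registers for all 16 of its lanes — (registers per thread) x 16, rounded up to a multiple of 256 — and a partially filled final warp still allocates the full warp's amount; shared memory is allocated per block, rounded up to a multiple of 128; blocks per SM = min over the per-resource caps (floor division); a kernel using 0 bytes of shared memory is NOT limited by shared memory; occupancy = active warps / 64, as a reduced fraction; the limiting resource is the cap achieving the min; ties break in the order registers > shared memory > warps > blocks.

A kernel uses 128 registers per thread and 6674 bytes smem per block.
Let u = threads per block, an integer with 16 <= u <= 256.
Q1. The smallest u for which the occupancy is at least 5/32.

Answer: u = 33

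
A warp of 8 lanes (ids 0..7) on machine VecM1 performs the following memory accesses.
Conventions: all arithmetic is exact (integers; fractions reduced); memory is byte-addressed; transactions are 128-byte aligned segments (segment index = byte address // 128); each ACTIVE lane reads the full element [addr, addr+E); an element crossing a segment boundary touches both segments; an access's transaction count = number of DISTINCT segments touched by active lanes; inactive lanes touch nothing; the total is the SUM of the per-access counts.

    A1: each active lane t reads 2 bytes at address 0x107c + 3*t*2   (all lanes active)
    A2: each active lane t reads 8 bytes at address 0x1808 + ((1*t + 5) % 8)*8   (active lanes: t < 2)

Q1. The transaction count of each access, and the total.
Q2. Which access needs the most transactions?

A1: 2 transactions
A2: 1 transaction

Answer: 2,1; total 3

Answer: A1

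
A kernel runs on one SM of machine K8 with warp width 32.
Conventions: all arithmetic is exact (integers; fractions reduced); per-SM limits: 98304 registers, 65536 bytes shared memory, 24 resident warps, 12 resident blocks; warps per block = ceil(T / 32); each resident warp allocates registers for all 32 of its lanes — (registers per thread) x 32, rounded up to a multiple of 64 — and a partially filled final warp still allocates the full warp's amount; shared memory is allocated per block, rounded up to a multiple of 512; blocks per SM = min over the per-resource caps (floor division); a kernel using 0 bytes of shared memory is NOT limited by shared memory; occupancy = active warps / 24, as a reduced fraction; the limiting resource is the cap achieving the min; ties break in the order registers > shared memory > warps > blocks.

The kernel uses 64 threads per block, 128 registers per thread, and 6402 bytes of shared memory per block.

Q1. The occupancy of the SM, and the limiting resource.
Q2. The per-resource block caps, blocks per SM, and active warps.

Answer: occupancy 3/4, limited by shared memory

registers: 12 blocks
shared memory: 9 blocks
warps: 12 blocks
blocks: 12 blocks

Answer: 9 blocks, 18 active warps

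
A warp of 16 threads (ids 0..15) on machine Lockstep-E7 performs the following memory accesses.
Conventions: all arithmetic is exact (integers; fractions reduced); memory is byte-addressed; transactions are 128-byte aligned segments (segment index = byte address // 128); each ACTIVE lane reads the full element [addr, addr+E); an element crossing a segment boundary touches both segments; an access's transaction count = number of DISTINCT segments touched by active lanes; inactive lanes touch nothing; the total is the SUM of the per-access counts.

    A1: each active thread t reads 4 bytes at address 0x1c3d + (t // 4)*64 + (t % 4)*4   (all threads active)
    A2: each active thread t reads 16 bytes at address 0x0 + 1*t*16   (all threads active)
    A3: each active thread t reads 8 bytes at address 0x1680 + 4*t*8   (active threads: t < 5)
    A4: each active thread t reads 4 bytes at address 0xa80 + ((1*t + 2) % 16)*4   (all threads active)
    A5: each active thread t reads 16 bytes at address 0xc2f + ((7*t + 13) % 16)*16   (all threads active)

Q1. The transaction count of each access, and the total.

A1: 3 transactions
A2: 2 transactions
A3: 2 transactions
A4: 1 transaction
A5: 3 transactions

Answer: 3,2,2,1,3; total 11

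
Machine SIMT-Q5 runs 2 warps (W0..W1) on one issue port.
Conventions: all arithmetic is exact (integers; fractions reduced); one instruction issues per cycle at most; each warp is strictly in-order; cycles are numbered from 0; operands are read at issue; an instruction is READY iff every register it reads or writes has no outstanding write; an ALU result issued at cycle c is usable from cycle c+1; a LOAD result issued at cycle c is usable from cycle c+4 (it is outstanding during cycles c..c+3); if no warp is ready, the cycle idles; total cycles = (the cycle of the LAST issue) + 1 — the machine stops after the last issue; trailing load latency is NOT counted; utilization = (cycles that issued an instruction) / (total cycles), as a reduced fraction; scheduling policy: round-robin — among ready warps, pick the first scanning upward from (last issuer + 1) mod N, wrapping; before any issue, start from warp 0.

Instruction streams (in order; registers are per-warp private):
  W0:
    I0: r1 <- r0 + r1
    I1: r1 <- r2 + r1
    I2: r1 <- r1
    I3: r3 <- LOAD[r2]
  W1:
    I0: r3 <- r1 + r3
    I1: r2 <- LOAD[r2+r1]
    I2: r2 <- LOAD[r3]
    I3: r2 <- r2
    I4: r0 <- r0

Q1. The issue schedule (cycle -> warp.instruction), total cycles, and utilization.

cycle 0: W0.I0
cycle 1: W1.I0
cycle 2: W0.I1
cycle 3: W1.I1
cycle 4: W0.I2
cycle 5: W0.I3
cycle 6: idle
cycle 7: W1.I2
cycle 8: idle
cycle 9: idle
cycle 10: idle
cycle 11: W1.I3
cycle 12: W1.I4

Answer: 13 cycles, utilization 9/13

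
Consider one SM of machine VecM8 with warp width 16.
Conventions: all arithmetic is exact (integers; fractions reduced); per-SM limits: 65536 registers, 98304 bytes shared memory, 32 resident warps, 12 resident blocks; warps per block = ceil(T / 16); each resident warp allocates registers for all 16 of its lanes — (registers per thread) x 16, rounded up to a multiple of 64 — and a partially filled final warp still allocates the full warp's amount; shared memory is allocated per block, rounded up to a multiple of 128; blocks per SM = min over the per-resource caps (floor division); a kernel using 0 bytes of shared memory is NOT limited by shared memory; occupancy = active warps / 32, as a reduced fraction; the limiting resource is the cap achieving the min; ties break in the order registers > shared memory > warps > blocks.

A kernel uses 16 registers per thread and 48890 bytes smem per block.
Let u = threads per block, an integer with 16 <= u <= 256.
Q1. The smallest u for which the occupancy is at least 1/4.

Answer: u = 49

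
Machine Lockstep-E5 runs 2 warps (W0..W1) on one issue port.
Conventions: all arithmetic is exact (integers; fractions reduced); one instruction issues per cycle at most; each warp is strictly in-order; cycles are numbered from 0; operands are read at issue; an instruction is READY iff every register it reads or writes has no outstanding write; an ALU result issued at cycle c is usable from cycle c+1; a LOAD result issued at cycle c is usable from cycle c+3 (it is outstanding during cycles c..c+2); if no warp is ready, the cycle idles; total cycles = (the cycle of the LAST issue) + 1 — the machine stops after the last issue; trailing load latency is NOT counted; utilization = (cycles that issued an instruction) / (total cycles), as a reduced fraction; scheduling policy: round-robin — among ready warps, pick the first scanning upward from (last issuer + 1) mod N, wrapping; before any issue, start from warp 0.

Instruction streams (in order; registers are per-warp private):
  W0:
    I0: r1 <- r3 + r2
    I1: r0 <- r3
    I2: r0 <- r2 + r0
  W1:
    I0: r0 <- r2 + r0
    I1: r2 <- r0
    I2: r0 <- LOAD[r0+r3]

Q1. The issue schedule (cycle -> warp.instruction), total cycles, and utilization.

cycle 0: W0.I0
cycle 1: W1.I0
cycle 2: W0.I1
cycle 3: W1.I1
cycle 4: W0.I2
cycle 5: W1.I2

Answer: 6 cycles, utilization 1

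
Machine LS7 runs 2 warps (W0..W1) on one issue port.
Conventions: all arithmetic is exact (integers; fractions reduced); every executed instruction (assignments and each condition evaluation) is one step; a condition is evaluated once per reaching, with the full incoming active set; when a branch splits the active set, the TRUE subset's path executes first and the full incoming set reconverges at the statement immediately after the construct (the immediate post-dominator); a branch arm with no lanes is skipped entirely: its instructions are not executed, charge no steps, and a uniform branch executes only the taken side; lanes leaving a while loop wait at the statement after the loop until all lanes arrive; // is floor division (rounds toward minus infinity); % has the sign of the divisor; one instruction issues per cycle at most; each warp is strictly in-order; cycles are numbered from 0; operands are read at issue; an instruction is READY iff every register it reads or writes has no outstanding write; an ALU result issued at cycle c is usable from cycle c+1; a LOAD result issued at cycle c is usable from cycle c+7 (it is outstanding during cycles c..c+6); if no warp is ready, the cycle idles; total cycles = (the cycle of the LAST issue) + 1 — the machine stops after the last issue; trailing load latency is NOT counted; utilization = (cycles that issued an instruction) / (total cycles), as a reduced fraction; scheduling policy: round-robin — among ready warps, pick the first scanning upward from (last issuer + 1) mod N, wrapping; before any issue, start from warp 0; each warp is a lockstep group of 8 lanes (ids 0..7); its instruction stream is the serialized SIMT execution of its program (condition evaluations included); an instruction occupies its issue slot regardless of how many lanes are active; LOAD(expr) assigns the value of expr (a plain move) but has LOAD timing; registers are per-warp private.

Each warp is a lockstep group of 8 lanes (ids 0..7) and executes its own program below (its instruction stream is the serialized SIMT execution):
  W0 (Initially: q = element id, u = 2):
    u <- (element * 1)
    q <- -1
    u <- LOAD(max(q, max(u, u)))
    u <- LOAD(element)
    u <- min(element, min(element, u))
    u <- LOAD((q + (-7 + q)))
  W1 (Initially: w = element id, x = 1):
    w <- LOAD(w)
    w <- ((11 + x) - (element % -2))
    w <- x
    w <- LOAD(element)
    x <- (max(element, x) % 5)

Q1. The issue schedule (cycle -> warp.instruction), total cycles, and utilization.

cycle 0: W0.I0
cycle 1: W1.I0
cycle 2: W0.I1
cycle 3: W0.I2
cycle 4: idle
cycle 5: idle
cycle 6: idle
cycle 7: idle
cycle 8: W1.I1
cycle 9: W1.I2
cycle 10: W0.I3
cycle 11: W1.I3
cycle 12: W1.I4
cycle 13: idle
cycle 14: idle
cycle 15: idle
cycle 16: idle
cycle 17: W0.I4
cycle 18: W0.I5

Answer: 19 cycles, utilization 11/19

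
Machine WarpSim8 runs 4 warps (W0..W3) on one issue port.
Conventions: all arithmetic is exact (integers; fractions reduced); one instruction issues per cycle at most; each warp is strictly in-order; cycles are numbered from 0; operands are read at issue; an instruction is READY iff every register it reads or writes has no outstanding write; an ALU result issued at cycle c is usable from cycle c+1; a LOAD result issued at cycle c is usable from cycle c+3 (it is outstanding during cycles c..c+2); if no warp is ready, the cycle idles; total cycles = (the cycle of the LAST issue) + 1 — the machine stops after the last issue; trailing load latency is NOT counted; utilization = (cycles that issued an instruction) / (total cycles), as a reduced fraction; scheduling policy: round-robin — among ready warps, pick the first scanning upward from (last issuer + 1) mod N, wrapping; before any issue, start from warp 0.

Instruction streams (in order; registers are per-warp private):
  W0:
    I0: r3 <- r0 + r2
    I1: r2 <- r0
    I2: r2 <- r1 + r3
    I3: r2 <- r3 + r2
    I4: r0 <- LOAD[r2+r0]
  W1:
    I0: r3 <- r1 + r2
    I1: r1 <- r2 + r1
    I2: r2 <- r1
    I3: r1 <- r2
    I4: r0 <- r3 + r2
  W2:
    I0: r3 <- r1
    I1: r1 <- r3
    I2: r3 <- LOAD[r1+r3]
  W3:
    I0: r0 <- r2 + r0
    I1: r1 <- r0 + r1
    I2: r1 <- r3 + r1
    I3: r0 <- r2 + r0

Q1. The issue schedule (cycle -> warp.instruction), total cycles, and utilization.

cycle 0: W0.I0
cycle 1: W1.I0
cycle 2: W2.I0
cycle 3: W3.I0
cycle 4: W0.I1
cycle 5: W1.I1
cycle 6: W2.I1
cycle 7: W3.I1
cycle 8: W0.I2
cycle 9: W1.I2
cycle 10: W2.I2
cycle 11: W3.I2
cycle 12: W0.I3
cycle 13: W1.I3
cycle 14: W3.I3
cycle 15: W0.I4
cycle 16: W1.I4

Answer: 17 cycles, utilization 1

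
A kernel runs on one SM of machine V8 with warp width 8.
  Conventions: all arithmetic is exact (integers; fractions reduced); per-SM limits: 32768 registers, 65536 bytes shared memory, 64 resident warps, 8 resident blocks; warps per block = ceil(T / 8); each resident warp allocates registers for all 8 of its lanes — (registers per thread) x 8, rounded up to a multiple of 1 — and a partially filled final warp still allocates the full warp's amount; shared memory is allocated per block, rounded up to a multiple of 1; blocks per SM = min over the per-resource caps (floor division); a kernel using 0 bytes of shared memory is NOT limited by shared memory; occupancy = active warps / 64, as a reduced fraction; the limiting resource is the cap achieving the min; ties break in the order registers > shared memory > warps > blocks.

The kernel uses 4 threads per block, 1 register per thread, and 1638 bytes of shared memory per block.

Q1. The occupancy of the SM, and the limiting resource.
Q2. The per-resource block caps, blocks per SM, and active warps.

Answer: occupancy 1/8, limited by blocks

registers: 4096 blocks
shared memory: 40 blocks
warps: 64 blocks
blocks: 8 blocks

Answer: 8 blocks, 8 active warps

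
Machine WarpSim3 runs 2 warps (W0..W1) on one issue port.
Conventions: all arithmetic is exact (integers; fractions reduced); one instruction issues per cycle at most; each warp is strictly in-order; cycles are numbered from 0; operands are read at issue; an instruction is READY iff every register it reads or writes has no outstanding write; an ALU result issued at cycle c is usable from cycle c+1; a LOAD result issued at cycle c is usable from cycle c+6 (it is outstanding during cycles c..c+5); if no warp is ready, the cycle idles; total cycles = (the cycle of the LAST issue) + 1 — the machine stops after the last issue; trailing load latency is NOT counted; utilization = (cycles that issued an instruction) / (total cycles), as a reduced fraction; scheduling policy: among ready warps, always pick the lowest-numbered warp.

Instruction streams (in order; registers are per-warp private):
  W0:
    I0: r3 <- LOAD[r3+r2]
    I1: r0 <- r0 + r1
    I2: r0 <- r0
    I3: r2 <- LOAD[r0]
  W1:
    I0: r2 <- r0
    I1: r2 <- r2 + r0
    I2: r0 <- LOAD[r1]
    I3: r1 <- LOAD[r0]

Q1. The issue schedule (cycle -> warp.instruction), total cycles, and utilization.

cycle 0: W0.I0
cycle 1: W0.I1
cycle 2: W0.I2
cycle 3: W0.I3
cycle 4: W1.I0
cycle 5: W1.I1
cycle 6: W1.I2
cycle 7: idle
cycle 8: idle
cycle 9: idle
cycle 10: idle
cycle 11: idle
cycle 12: W1.I3

Answer: 13 cycles, utilization 8/13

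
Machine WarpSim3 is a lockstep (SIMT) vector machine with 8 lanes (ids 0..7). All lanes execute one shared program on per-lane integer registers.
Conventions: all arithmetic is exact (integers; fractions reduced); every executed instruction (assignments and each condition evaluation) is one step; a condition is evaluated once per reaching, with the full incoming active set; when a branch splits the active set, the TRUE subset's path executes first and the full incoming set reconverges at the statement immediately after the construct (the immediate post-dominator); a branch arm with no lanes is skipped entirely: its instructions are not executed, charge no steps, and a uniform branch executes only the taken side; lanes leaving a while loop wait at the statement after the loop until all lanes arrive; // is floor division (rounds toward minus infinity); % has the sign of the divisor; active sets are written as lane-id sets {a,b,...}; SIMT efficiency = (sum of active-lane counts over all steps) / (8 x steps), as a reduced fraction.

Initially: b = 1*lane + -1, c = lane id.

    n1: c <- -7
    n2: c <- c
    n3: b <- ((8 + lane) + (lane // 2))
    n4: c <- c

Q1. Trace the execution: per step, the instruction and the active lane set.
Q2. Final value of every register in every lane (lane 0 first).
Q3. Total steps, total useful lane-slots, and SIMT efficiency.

step 0: c <- -7                      {0,1,2,3,4,5,6,7}
step 1: c <- c                       {0,1,2,3,4,5,6,7}
step 2: b <- ((8 + lane) + (lane // 2)) {0,1,2,3,4,5,6,7}
step 3: c <- c                       {0,1,2,3,4,5,6,7}

Answer: 4 steps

b: 8,9,11,12,14,15,17,18
c: -7,-7,-7,-7,-7,-7,-7,-7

steps = 4; useful = 32; efficiency = 32/32 = 1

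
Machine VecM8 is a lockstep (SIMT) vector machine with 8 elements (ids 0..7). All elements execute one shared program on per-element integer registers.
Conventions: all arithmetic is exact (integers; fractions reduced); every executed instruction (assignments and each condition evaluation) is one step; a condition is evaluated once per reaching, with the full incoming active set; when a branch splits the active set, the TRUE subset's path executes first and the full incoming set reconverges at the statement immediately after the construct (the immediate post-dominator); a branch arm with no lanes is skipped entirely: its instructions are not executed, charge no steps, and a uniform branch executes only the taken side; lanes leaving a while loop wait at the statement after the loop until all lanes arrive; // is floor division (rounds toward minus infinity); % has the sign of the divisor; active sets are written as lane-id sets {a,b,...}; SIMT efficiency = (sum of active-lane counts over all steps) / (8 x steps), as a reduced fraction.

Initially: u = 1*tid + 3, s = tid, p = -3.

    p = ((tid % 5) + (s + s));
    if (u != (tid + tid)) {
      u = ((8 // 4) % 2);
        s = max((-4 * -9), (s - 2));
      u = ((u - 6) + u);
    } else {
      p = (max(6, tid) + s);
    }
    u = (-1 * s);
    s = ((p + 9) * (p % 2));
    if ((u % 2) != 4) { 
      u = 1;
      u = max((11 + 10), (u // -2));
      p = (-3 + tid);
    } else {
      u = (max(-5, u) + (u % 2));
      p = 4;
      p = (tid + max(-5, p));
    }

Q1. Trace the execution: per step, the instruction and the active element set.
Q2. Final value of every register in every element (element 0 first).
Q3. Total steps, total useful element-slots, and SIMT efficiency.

step 0: p <- ((tid % 5) + (s + s))   {0,1,2,3,4,5,6,7}
step 1: eval (u != (tid + tid))      {0,1,2,3,4,5,6,7}
step 2: u <- ((8 // 4) % 2)          {0,1,2,4,5,6,7}
step 3: s <- max((-4 * -9), (s - 2)) {0,1,2,4,5,6,7}
step 4: u <- ((u - 6) + u)           {0,1,2,4,5,6,7}
step 5: p <- (max(6, tid) + s)       {3}
step 6: u <- (-1 * s)                {0,1,2,3,4,5,6,7}
step 7: s <- ((p + 9) * (p % 2))     {0,1,2,3,4,5,6,7}
step 8: eval ((u % 2) != 4)          {0,1,2,3,4,5,6,7}
step 9: u <- 1                       {0,1,2,3,4,5,6,7}
step 10: u <- max((11 + 10), (u // -2)) {0,1,2,3,4,5,6,7}
step 11: p <- (-3 + tid)              {0,1,2,3,4,5,6,7}

Answer: 12 steps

u: 21,21,21,21,21,21,21,21
s: 0,12,0,18,0,0,22,0
p: -3,-2,-1,0,1,2,3,4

steps = 12; useful = 86; efficiency = 86/96 = 43/48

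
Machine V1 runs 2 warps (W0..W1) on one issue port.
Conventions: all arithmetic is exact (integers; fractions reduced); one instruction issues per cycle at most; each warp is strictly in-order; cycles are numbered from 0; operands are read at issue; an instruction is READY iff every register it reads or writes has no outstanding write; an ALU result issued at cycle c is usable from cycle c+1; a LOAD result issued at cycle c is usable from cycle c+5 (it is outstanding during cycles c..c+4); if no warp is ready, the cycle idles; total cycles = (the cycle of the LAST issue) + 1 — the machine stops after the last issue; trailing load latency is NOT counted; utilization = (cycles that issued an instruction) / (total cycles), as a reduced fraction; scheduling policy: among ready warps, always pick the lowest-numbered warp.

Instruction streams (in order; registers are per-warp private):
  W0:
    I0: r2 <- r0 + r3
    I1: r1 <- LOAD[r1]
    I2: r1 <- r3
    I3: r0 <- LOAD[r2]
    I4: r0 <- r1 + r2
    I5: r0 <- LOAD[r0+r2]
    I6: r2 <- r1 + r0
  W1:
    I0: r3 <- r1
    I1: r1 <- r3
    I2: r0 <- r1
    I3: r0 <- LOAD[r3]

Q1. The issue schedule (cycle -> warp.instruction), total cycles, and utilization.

cycle 0: W0.I0
cycle 1: W0.I1
cycle 2: W1.I0
cycle 3: W1.I1
cycle 4: W1.I2
cycle 5: W1.I3
cycle 6: W0.I2
cycle 7: W0.I3
cycle 8: idle
cycle 9: idle
cycle 10: idle
cycle 11: idle
cycle 12: W0.I4
cycle 13: W0.I5
cycle 14: idle
cycle 15: idle
cycle 16: idle
cycle 17: idle
cycle 18: W0.I6

Answer: 19 cycles, utilization 11/19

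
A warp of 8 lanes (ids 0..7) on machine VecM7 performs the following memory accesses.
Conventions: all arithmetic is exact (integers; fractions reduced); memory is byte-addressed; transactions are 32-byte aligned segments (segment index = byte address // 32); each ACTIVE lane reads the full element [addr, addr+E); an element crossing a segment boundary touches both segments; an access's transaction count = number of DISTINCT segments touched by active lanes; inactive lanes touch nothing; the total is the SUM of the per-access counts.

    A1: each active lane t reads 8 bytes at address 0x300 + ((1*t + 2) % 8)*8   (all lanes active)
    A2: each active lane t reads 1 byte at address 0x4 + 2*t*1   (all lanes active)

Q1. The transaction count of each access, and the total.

A1: 2 transactions
A2: 1 transaction

Answer: 2,1; total 3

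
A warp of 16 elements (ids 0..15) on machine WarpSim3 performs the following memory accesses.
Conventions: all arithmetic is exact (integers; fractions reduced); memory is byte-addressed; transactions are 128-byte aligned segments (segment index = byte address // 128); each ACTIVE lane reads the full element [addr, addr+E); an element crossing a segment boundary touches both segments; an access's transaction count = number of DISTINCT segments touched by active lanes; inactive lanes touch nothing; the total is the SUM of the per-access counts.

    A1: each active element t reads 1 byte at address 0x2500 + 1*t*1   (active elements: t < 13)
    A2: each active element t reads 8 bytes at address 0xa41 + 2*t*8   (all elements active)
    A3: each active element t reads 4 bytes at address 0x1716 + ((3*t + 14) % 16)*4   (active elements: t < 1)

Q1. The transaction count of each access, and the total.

A1: 1 transaction
A2: 3 transactions
A3: 1 transaction

Answer: 1,3,1; total 5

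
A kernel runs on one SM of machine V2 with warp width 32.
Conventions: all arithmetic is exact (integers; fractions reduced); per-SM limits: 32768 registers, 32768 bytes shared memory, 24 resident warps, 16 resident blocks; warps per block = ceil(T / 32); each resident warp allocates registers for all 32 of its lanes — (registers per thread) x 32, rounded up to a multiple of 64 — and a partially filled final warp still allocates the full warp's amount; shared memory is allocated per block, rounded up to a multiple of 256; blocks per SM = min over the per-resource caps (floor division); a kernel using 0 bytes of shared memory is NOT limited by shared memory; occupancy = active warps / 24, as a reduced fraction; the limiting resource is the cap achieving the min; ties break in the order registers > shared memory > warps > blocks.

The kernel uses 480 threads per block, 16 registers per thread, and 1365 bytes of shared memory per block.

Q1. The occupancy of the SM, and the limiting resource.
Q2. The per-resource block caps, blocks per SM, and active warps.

Answer: occupancy 5/8, limited by warps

registers: 4 blocks
shared memory: 21 blocks
warps: 1 block
blocks: 16 blocks

Answer: 1 block, 15 active warps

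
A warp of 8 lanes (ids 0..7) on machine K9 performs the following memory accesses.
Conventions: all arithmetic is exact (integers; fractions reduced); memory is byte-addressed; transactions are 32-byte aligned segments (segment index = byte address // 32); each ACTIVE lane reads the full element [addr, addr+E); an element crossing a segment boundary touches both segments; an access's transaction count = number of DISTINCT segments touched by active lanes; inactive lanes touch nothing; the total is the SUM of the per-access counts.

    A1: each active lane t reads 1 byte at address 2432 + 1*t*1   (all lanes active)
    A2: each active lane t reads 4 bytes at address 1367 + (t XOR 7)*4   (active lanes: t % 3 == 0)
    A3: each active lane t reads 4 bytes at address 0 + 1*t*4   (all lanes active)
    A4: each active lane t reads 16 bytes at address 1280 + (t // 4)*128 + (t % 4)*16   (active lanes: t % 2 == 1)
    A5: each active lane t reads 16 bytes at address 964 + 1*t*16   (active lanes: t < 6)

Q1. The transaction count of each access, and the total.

A1: 1 transaction
A2: 2 transactions
A3: 1 transaction
A4: 4 transactions
A5: 4 transactions

Answer: 1,2,1,4,4; total 12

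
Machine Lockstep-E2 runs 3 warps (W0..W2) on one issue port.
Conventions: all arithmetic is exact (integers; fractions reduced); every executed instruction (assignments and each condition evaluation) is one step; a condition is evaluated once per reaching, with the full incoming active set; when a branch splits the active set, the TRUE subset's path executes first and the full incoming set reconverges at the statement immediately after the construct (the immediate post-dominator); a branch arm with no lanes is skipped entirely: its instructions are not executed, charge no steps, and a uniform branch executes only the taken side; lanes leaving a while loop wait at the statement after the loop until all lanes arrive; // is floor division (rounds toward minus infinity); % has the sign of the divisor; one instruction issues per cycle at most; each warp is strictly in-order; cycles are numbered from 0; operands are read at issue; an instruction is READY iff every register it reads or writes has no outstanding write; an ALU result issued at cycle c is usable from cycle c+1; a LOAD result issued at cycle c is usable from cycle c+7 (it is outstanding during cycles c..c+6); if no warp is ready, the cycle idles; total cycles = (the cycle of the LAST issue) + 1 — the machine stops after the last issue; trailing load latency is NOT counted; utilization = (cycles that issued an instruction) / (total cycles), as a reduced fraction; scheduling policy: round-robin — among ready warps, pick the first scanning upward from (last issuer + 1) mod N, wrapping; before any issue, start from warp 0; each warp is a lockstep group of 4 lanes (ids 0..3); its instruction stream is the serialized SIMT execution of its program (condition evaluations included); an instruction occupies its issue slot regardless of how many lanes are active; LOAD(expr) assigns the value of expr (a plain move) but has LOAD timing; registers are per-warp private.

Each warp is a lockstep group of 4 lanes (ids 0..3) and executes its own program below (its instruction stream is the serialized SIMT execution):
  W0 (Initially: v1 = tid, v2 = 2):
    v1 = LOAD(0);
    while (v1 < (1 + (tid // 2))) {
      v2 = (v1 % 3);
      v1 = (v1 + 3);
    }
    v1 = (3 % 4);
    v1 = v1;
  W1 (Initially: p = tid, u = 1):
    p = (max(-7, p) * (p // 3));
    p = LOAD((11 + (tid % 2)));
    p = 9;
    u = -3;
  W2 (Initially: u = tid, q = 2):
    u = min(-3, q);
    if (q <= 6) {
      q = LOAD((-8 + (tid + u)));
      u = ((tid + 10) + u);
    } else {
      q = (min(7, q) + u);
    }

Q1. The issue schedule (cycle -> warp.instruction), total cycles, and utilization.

cycle 0: W0.I0
cycle 1: W1.I0
cycle 2: W2.I0
cycle 3: W1.I1
cycle 4: W2.I1
cycle 5: W2.I2
cycle 6: W2.I3
cycle 7: W0.I1
cycle 8: W0.I2
cycle 9: W0.I3
cycle 10: W1.I2
cycle 11: W0.I4
cycle 12: W1.I3
cycle 13: W0.I5
cycle 14: W0.I6

Answer: 15 cycles, utilization 1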